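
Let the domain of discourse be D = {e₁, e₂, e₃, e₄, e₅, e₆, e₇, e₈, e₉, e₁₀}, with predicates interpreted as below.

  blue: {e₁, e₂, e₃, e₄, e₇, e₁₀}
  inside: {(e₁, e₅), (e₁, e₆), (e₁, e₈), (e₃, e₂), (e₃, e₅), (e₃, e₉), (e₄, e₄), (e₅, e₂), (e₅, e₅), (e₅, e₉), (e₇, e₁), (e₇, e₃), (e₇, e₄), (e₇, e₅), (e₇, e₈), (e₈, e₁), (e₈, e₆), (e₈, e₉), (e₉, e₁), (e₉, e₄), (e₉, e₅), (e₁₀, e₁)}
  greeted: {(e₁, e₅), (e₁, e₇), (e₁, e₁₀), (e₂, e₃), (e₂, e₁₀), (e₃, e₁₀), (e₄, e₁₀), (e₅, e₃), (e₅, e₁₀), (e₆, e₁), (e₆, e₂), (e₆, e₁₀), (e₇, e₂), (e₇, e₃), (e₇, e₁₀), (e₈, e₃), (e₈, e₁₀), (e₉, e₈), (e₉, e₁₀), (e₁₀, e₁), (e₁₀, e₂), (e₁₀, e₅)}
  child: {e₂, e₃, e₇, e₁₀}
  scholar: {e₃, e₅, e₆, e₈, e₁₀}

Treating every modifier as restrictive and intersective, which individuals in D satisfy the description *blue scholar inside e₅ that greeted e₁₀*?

⟦inside e₅⟧ = {x : ⟨x, e₅⟩ ∈ ⟦inside⟧} = {e₁, e₃, e₅, e₇, e₉}
⟦that greeted e₁₀⟧ = {x : ⟨x, e₁₀⟩ ∈ ⟦greeted⟧} = {e₁, e₂, e₃, e₄, e₅, e₆, e₇, e₈, e₉}
⟦scholar⟧ = {e₃, e₅, e₆, e₈, e₁₀}
… ∩ ⟦inside e₅⟧ = {e₃, e₅, e₆, e₈, e₁₀} ∩ {e₁, e₃, e₅, e₇, e₉} = {e₃, e₅}
… ∩ ⟦that greeted e₁₀⟧ = {e₃, e₅} ∩ {e₁, e₂, e₃, e₄, e₅, e₆, e₇, e₈, e₉} = {e₃, e₅}
… ∩ ⟦blue⟧ = {e₃, e₅} ∩ {e₁, e₂, e₃, e₄, e₇, e₁₀} = {e₃}
So ⟦blue scholar inside e₅ that greeted e₁₀⟧ = {e₃}.

{e₃}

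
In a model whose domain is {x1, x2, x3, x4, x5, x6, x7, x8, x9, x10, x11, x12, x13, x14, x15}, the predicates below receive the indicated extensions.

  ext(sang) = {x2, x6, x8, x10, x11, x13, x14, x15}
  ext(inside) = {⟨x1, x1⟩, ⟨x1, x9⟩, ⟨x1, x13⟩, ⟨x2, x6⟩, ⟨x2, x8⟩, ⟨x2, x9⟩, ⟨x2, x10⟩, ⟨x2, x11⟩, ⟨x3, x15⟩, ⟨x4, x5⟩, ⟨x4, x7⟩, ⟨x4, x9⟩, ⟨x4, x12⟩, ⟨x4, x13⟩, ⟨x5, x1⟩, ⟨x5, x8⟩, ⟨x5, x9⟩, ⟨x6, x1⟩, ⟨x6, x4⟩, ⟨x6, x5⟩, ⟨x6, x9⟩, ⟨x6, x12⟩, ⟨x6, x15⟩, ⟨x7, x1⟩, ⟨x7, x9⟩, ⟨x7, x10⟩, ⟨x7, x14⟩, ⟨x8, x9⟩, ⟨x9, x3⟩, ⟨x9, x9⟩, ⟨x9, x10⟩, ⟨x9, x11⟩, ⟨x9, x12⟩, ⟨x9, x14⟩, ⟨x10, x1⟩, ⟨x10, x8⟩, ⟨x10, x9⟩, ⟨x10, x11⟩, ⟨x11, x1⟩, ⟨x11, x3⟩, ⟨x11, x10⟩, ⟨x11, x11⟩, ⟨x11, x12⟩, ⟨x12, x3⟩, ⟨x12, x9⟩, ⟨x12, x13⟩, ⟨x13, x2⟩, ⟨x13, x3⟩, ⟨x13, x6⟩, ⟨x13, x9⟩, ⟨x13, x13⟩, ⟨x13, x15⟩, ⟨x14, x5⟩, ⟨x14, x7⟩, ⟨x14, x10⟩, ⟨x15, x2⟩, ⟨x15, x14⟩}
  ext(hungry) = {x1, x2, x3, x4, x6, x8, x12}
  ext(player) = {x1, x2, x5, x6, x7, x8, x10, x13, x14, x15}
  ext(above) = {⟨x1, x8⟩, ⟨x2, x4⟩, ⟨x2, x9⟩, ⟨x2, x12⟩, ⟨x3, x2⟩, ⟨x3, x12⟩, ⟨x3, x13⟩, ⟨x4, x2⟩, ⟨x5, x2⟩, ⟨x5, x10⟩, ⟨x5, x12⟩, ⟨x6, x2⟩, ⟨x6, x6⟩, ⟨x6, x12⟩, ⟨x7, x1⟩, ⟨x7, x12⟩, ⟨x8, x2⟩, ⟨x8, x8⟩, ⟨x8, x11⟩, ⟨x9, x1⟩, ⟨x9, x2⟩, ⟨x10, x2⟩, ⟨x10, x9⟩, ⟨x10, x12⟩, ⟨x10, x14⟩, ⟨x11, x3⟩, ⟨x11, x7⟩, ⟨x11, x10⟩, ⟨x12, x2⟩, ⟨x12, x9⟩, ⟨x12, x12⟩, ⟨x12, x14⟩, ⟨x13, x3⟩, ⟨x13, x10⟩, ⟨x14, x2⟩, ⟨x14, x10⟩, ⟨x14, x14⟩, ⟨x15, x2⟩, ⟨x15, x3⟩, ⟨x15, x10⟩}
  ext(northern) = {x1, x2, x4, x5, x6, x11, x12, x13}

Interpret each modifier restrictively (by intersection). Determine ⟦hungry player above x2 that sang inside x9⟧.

{x6, x8}

⟦above x2⟧ = {x : ⟨x, x2⟩ ∈ ⟦above⟧} = {x3, x4, x5, x6, x8, x9, x10, x12, x14, x15}
⟦that sang⟧ = ⟦sang⟧ = {x2, x6, x8, x10, x11, x13, x14, x15}
⟦inside x9⟧ = {x : ⟨x, x9⟩ ∈ ⟦inside⟧} = {x1, x2, x4, x5, x6, x7, x8, x9, x10, x12, x13}
⟦player⟧ = {x1, x2, x5, x6, x7, x8, x10, x13, x14, x15}
… ∩ ⟦above x2⟧ = {x1, x2, x5, x6, x7, x8, x10, x13, x14, x15} ∩ {x3, x4, x5, x6, x8, x9, x10, x12, x14, x15} = {x5, x6, x8, x10, x14, x15}
… ∩ ⟦that sang⟧ = {x5, x6, x8, x10, x14, x15} ∩ {x2, x6, x8, x10, x11, x13, x14, x15} = {x6, x8, x10, x14, x15}
… ∩ ⟦inside x9⟧ = {x6, x8, x10, x14, x15} ∩ {x1, x2, x4, x5, x6, x7, x8, x9, x10, x12, x13} = {x6, x8, x10}
… ∩ ⟦hungry⟧ = {x6, x8, x10} ∩ {x1, x2, x3, x4, x6, x8, x12} = {x6, x8}
So ⟦hungry player above x2 that sang inside x9⟧ = {x6, x8}.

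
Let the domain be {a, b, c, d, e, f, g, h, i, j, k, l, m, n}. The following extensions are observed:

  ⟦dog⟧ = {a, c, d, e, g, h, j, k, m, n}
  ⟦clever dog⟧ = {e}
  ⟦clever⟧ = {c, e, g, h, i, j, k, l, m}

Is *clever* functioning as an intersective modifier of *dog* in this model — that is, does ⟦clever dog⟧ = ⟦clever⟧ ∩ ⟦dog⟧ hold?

⟦clever⟧ ∩ ⟦dog⟧ = {c, e, g, h, i, j, k, l, m} ∩ {a, c, d, e, g, h, j, k, m, n} = {c, e, g, h, j, k, m}
Observed ⟦clever dog⟧ = {e}.
These differ, so the modifier is not intersective in this model.

no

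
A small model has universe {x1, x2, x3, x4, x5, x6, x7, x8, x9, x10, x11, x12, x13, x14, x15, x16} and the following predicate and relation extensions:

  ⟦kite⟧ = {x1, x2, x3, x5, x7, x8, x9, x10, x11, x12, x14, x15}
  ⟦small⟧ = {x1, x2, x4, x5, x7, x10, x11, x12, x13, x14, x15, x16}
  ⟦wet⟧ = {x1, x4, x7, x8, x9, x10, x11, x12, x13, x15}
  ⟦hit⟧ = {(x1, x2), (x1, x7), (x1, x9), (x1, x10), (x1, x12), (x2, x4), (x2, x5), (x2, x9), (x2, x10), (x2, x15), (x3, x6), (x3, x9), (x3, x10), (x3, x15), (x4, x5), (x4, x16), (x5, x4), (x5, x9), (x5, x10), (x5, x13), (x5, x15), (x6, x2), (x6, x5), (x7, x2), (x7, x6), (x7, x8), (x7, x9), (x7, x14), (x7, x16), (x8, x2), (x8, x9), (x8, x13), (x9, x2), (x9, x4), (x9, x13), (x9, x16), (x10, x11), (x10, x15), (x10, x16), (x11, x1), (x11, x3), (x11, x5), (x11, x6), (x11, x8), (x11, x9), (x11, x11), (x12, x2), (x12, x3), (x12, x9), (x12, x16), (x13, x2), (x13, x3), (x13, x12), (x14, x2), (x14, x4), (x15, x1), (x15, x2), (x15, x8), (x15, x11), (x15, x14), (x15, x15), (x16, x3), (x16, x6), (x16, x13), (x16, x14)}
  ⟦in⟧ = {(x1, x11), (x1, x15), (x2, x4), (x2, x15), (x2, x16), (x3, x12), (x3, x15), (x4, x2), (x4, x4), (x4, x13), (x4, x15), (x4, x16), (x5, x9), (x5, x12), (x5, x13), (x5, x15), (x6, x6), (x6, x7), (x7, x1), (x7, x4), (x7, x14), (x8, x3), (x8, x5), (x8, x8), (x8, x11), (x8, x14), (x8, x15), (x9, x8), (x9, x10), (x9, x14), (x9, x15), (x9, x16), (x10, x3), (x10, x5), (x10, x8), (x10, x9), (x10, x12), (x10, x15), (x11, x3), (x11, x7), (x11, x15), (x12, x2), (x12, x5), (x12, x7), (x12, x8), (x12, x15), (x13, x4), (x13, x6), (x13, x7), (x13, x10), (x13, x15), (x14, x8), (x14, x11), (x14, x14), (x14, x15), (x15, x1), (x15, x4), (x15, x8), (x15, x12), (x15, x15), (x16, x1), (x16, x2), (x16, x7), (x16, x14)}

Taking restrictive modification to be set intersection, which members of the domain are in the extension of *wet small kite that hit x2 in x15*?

⟦that hit x2⟧ = {x : ⟨x, x2⟩ ∈ ⟦hit⟧} = {x1, x6, x7, x8, x9, x12, x13, x14, x15}
⟦in x15⟧ = {x : ⟨x, x15⟩ ∈ ⟦in⟧} = {x1, x2, x3, x4, x5, x8, x9, x10, x11, x12, x13, x14, x15}
⟦kite⟧ = {x1, x2, x3, x5, x7, x8, x9, x10, x11, x12, x14, x15}
… ∩ ⟦that hit x2⟧ = {x1, x2, x3, x5, x7, x8, x9, x10, x11, x12, x14, x15} ∩ {x1, x6, x7, x8, x9, x12, x13, x14, x15} = {x1, x7, x8, x9, x12, x14, x15}
… ∩ ⟦in x15⟧ = {x1, x7, x8, x9, x12, x14, x15} ∩ {x1, x2, x3, x4, x5, x8, x9, x10, x11, x12, x13, x14, x15} = {x1, x8, x9, x12, x14, x15}
… ∩ ⟦wet⟧ = {x1, x8, x9, x12, x14, x15} ∩ {x1, x4, x7, x8, x9, x10, x11, x12, x13, x15} = {x1, x8, x9, x12, x15}
… ∩ ⟦small⟧ = {x1, x8, x9, x12, x15} ∩ {x1, x2, x4, x5, x7, x10, x11, x12, x13, x14, x15, x16} = {x1, x12, x15}
So ⟦wet small kite that hit x2 in x15⟧ = {x1, x12, x15}.

{x1, x12, x15}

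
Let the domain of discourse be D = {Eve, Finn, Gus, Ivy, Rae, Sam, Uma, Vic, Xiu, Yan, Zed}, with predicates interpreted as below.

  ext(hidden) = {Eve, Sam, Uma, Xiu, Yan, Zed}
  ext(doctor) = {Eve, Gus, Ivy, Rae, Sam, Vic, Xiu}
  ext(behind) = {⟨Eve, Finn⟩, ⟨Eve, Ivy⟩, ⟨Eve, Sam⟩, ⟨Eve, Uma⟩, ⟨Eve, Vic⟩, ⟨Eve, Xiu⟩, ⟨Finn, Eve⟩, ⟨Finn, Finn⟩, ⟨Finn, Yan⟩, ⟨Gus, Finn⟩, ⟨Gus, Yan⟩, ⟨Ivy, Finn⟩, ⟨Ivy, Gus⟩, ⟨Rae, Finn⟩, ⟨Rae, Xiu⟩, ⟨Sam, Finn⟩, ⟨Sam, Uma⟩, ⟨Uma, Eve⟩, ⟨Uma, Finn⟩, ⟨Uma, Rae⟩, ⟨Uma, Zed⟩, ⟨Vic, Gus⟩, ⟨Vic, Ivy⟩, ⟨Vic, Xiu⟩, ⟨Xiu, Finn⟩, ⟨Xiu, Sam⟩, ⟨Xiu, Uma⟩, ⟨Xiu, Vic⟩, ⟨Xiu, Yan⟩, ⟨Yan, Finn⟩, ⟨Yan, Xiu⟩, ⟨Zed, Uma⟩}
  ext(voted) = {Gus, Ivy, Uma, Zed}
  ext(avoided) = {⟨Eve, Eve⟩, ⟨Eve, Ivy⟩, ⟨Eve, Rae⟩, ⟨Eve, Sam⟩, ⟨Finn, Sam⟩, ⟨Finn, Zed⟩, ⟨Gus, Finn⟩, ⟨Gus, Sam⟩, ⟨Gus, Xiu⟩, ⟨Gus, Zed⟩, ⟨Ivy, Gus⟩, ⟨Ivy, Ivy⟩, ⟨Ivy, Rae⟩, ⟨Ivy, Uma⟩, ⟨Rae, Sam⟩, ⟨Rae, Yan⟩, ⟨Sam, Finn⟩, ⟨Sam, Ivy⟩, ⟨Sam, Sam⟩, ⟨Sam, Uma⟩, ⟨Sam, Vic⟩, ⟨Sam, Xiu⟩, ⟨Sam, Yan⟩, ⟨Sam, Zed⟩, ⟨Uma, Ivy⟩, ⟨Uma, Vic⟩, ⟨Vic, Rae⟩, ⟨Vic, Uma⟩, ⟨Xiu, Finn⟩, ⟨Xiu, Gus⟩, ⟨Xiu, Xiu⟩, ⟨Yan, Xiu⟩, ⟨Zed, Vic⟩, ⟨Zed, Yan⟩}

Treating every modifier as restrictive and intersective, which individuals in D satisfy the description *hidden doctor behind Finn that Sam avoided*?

⟦behind Finn⟧ = {x : ⟨x, Finn⟩ ∈ ⟦behind⟧} = {Eve, Finn, Gus, Ivy, Rae, Sam, Uma, Xiu, Yan}
⟦that Sam avoided⟧ = {x : ⟨Sam, x⟩ ∈ ⟦avoided⟧} = {Finn, Ivy, Sam, Uma, Vic, Xiu, Yan, Zed}
⟦doctor⟧ = {Eve, Gus, Ivy, Rae, Sam, Vic, Xiu}
… ∩ ⟦behind Finn⟧ = {Eve, Gus, Ivy, Rae, Sam, Vic, Xiu} ∩ {Eve, Finn, Gus, Ivy, Rae, Sam, Uma, Xiu, Yan} = {Eve, Gus, Ivy, Rae, Sam, Xiu}
… ∩ ⟦that Sam avoided⟧ = {Eve, Gus, Ivy, Rae, Sam, Xiu} ∩ {Finn, Ivy, Sam, Uma, Vic, Xiu, Yan, Zed} = {Ivy, Sam, Xiu}
… ∩ ⟦hidden⟧ = {Ivy, Sam, Xiu} ∩ {Eve, Sam, Uma, Xiu, Yan, Zed} = {Sam, Xiu}
So ⟦hidden doctor behind Finn that Sam avoided⟧ = {Sam, Xiu}.

{Sam, Xiu}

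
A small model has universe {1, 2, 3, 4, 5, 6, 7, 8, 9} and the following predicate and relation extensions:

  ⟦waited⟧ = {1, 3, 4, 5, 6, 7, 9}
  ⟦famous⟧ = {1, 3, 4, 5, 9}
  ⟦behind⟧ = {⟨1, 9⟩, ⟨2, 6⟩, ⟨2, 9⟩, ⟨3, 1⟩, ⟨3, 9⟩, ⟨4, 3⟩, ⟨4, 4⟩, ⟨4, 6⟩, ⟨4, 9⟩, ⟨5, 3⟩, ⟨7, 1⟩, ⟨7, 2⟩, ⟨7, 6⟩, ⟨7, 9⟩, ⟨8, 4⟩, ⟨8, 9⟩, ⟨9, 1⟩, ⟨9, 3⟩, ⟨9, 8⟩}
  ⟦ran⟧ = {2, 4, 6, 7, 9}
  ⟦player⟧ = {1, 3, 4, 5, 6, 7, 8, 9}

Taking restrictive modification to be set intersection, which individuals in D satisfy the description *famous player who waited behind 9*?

⟦who waited⟧ = ⟦waited⟧ = {1, 3, 4, 5, 6, 7, 9}
⟦behind 9⟧ = {x : ⟨x, 9⟩ ∈ ⟦behind⟧} = {1, 2, 3, 4, 7, 8}
⟦player⟧ = {1, 3, 4, 5, 6, 7, 8, 9}
… ∩ ⟦who waited⟧ = {1, 3, 4, 5, 6, 7, 8, 9} ∩ {1, 3, 4, 5, 6, 7, 9} = {1, 3, 4, 5, 6, 7, 9}
… ∩ ⟦behind 9⟧ = {1, 3, 4, 5, 6, 7, 9} ∩ {1, 2, 3, 4, 7, 8} = {1, 3, 4, 7}
… ∩ ⟦famous⟧ = {1, 3, 4, 7} ∩ {1, 3, 4, 5, 9} = {1, 3, 4}
So ⟦famous player who waited behind 9⟧ = {1, 3, 4}.

{1, 3, 4}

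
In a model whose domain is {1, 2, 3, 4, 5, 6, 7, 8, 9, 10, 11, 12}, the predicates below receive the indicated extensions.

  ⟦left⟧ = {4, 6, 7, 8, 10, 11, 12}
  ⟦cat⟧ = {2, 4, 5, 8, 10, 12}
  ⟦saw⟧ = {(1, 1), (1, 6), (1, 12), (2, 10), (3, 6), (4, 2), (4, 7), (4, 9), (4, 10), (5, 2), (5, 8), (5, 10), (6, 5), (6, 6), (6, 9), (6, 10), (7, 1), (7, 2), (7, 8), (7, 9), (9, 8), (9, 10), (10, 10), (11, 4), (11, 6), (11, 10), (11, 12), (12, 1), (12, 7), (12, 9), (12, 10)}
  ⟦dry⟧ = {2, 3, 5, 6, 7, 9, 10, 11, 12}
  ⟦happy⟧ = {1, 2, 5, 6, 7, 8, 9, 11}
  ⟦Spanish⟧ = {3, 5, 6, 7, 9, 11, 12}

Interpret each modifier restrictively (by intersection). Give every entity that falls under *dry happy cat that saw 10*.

{2, 5}

⟦that saw 10⟧ = {x : ⟨x, 10⟩ ∈ ⟦saw⟧} = {2, 4, 5, 6, 9, 10, 11, 12}
⟦cat⟧ = {2, 4, 5, 8, 10, 12}
… ∩ ⟦that saw 10⟧ = {2, 4, 5, 8, 10, 12} ∩ {2, 4, 5, 6, 9, 10, 11, 12} = {2, 4, 5, 10, 12}
… ∩ ⟦dry⟧ = {2, 4, 5, 10, 12} ∩ {2, 3, 5, 6, 7, 9, 10, 11, 12} = {2, 5, 10, 12}
… ∩ ⟦happy⟧ = {2, 5, 10, 12} ∩ {1, 2, 5, 6, 7, 8, 9, 11} = {2, 5}
So ⟦dry happy cat that saw 10⟧ = {2, 5}.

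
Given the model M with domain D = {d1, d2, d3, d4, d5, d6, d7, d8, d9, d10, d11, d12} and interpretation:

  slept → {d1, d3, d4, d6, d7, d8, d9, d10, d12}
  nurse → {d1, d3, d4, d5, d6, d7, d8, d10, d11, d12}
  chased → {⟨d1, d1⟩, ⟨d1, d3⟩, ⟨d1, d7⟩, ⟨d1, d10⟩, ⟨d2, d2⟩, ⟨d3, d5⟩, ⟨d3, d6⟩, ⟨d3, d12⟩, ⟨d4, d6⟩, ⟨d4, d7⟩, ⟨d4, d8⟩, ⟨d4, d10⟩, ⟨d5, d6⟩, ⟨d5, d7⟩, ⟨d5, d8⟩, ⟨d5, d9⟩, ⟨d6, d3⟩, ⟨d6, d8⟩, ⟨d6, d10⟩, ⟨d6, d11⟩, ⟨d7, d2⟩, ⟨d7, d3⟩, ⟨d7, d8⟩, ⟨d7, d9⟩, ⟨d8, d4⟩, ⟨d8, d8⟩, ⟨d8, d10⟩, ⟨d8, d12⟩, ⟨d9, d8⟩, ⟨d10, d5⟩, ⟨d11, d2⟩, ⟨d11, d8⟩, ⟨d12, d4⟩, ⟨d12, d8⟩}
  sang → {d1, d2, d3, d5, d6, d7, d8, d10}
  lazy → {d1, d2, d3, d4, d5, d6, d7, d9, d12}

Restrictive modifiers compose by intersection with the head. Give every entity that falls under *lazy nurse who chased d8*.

{d4, d5, d6, d7, d12}

⟦who chased d8⟧ = {x : ⟨x, d8⟩ ∈ ⟦chased⟧} = {d4, d5, d6, d7, d8, d9, d11, d12}
⟦nurse⟧ = {d1, d3, d4, d5, d6, d7, d8, d10, d11, d12}
… ∩ ⟦who chased d8⟧ = {d1, d3, d4, d5, d6, d7, d8, d10, d11, d12} ∩ {d4, d5, d6, d7, d8, d9, d11, d12} = {d4, d5, d6, d7, d8, d11, d12}
… ∩ ⟦lazy⟧ = {d4, d5, d6, d7, d8, d11, d12} ∩ {d1, d2, d3, d4, d5, d6, d7, d9, d12} = {d4, d5, d6, d7, d12}
So ⟦lazy nurse who chased d8⟧ = {d4, d5, d6, d7, d12}.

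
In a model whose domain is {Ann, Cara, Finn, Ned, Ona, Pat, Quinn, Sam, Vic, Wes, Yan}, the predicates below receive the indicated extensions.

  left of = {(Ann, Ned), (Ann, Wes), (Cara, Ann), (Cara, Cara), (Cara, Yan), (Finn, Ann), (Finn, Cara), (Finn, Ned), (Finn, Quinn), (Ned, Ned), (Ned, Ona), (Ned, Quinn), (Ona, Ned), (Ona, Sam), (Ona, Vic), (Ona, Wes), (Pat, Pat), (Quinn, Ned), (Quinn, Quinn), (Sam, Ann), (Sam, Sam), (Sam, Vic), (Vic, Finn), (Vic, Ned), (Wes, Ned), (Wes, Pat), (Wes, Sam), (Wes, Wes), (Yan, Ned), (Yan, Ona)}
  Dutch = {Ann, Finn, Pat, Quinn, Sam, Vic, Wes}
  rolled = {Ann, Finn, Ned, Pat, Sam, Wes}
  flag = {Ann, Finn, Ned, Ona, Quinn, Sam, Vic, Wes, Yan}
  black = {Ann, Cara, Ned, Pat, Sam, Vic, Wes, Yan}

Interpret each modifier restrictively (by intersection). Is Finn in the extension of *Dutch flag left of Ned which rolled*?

yes

⟦left of Ned⟧ = {x : ⟨x, Ned⟩ ∈ ⟦left of⟧} = {Ann, Finn, Ned, Ona, Quinn, Vic, Wes, Yan}
⟦which rolled⟧ = ⟦rolled⟧ = {Ann, Finn, Ned, Pat, Sam, Wes}
⟦flag⟧ = {Ann, Finn, Ned, Ona, Quinn, Sam, Vic, Wes, Yan}
… ∩ ⟦left of Ned⟧ = {Ann, Finn, Ned, Ona, Quinn, Sam, Vic, Wes, Yan} ∩ {Ann, Finn, Ned, Ona, Quinn, Vic, Wes, Yan} = {Ann, Finn, Ned, Ona, Quinn, Vic, Wes, Yan}
… ∩ ⟦which rolled⟧ = {Ann, Finn, Ned, Ona, Quinn, Vic, Wes, Yan} ∩ {Ann, Finn, Ned, Pat, Sam, Wes} = {Ann, Finn, Ned, Wes}
… ∩ ⟦Dutch⟧ = {Ann, Finn, Ned, Wes} ∩ {Ann, Finn, Pat, Quinn, Sam, Vic, Wes} = {Ann, Finn, Wes}
⟦Dutch flag left of Ned which rolled⟧ = {Ann, Finn, Wes}; Finn ∈ this set.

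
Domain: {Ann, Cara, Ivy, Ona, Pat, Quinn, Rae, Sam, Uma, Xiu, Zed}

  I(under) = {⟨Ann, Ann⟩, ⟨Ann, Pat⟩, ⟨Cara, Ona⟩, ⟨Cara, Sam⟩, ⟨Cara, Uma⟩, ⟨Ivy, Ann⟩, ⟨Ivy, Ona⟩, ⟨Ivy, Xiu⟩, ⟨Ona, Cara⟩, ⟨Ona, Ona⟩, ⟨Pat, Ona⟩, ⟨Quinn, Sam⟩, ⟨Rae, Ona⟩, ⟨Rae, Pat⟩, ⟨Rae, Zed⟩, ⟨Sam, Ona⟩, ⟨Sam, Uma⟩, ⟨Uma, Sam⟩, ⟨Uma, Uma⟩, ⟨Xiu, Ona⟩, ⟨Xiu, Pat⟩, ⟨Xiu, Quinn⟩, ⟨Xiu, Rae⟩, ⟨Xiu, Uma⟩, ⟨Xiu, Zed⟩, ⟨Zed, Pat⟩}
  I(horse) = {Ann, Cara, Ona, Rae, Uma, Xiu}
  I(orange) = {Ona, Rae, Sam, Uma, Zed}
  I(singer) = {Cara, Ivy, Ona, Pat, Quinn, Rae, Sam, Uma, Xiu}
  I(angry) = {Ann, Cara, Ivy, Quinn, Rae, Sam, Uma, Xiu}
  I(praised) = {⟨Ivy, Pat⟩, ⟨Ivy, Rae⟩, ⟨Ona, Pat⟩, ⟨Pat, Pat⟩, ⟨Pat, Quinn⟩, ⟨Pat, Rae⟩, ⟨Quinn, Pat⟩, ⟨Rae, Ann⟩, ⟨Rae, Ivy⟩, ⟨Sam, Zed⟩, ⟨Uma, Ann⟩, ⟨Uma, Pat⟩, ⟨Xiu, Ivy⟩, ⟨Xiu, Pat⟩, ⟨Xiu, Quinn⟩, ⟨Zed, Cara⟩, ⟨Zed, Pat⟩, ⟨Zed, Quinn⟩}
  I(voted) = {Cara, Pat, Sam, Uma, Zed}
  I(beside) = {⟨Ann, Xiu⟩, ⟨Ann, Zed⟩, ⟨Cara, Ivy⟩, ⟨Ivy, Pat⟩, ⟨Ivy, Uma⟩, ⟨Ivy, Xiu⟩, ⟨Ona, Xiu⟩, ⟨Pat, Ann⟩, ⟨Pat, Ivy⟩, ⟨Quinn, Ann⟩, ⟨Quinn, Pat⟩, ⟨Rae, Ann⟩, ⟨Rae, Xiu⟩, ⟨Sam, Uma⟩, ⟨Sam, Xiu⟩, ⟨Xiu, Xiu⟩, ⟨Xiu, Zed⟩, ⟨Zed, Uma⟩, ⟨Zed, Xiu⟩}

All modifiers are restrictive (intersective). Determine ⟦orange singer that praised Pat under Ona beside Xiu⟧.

⟦that praised Pat⟧ = {x : ⟨x, Pat⟩ ∈ ⟦praised⟧} = {Ivy, Ona, Pat, Quinn, Uma, Xiu, Zed}
⟦under Ona⟧ = {x : ⟨x, Ona⟩ ∈ ⟦under⟧} = {Cara, Ivy, Ona, Pat, Rae, Sam, Xiu}
⟦beside Xiu⟧ = {x : ⟨x, Xiu⟩ ∈ ⟦beside⟧} = {Ann, Ivy, Ona, Rae, Sam, Xiu, Zed}
⟦singer⟧ = {Cara, Ivy, Ona, Pat, Quinn, Rae, Sam, Uma, Xiu}
… ∩ ⟦that praised Pat⟧ = {Cara, Ivy, Ona, Pat, Quinn, Rae, Sam, Uma, Xiu} ∩ {Ivy, Ona, Pat, Quinn, Uma, Xiu, Zed} = {Ivy, Ona, Pat, Quinn, Uma, Xiu}
… ∩ ⟦under Ona⟧ = {Ivy, Ona, Pat, Quinn, Uma, Xiu} ∩ {Cara, Ivy, Ona, Pat, Rae, Sam, Xiu} = {Ivy, Ona, Pat, Xiu}
… ∩ ⟦beside Xiu⟧ = {Ivy, Ona, Pat, Xiu} ∩ {Ann, Ivy, Ona, Rae, Sam, Xiu, Zed} = {Ivy, Ona, Xiu}
… ∩ ⟦orange⟧ = {Ivy, Ona, Xiu} ∩ {Ona, Rae, Sam, Uma, Zed} = {Ona}
So ⟦orange singer that praised Pat under Ona beside Xiu⟧ = {Ona}.

{Ona}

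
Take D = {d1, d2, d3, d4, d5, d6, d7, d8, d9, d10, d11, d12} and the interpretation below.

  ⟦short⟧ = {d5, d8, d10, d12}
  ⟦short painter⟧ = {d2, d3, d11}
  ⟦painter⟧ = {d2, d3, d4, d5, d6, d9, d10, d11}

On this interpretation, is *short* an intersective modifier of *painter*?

⟦short⟧ ∩ ⟦painter⟧ = {d5, d8, d10, d12} ∩ {d2, d3, d4, d5, d6, d9, d10, d11} = {d5, d10}
Observed ⟦short painter⟧ = {d2, d3, d11}.
These differ, so the modifier is not intersective in this model.

no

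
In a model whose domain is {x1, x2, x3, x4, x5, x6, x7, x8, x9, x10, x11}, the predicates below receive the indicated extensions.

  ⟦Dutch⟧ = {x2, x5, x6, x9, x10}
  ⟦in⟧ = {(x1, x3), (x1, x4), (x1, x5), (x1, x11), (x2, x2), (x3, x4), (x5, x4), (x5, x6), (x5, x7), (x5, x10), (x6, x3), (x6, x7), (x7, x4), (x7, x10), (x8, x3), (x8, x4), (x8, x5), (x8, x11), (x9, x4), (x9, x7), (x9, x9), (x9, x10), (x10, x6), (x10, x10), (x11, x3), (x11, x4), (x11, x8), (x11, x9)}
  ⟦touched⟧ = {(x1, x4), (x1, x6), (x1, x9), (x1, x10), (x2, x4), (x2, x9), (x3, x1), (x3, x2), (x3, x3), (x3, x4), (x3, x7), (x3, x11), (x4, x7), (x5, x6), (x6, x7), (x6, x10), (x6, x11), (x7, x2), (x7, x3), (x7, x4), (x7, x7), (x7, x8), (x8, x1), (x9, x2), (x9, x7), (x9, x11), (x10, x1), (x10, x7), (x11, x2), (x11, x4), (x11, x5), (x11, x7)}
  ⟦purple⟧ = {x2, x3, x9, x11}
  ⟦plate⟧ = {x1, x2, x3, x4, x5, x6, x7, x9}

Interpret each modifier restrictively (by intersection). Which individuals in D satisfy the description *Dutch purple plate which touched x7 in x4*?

⟦which touched x7⟧ = {x : ⟨x, x7⟩ ∈ ⟦touched⟧} = {x3, x4, x6, x7, x9, x10, x11}
⟦in x4⟧ = {x : ⟨x, x4⟩ ∈ ⟦in⟧} = {x1, x3, x5, x7, x8, x9, x11}
⟦plate⟧ = {x1, x2, x3, x4, x5, x6, x7, x9}
… ∩ ⟦which touched x7⟧ = {x1, x2, x3, x4, x5, x6, x7, x9} ∩ {x3, x4, x6, x7, x9, x10, x11} = {x3, x4, x6, x7, x9}
… ∩ ⟦in x4⟧ = {x3, x4, x6, x7, x9} ∩ {x1, x3, x5, x7, x8, x9, x11} = {x3, x7, x9}
… ∩ ⟦Dutch⟧ = {x3, x7, x9} ∩ {x2, x5, x6, x9, x10} = {x9}
… ∩ ⟦purple⟧ = {x9} ∩ {x2, x3, x9, x11} = {x9}
So ⟦Dutch purple plate which touched x7 in x4⟧ = {x9}.

{x9}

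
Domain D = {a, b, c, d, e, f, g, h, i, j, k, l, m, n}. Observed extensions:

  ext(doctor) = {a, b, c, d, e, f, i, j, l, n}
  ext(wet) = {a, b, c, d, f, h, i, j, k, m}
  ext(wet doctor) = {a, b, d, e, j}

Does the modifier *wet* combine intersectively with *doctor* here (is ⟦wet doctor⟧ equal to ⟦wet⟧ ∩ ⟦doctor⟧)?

no

⟦wet⟧ ∩ ⟦doctor⟧ = {a, b, c, d, f, h, i, j, k, m} ∩ {a, b, c, d, e, f, i, j, l, n} = {a, b, c, d, f, i, j}
Observed ⟦wet doctor⟧ = {a, b, d, e, j}.
These differ, so the modifier is not intersective in this model.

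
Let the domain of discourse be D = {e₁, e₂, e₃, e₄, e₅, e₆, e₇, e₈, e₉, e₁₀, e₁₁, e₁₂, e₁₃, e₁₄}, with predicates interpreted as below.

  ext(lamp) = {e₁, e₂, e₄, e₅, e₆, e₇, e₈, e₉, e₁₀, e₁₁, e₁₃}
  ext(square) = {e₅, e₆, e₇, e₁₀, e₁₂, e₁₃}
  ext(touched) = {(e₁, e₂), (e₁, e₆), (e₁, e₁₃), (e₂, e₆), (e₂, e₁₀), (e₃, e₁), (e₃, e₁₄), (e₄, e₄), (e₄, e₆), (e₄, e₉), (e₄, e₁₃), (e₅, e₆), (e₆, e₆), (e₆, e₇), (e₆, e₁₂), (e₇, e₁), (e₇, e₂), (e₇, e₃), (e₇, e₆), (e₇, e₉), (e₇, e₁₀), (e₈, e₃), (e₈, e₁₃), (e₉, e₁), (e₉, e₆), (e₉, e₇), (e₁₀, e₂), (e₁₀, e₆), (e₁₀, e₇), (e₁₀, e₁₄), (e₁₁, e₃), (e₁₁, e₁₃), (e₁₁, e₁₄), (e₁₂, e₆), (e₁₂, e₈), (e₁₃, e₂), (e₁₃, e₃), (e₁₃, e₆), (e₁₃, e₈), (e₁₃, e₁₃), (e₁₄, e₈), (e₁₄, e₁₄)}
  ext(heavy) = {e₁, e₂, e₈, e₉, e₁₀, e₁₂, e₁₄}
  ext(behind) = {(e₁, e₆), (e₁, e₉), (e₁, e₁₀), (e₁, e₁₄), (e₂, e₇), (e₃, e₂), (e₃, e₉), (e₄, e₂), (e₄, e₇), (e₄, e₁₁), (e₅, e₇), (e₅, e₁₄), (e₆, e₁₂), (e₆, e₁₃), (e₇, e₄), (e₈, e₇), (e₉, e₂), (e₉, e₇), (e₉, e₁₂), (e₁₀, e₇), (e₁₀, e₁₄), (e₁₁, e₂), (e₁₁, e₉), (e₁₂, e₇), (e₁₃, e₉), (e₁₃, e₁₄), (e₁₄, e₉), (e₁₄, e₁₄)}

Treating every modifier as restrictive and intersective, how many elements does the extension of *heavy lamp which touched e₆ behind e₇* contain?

⟦which touched e₆⟧ = {x : ⟨x, e₆⟩ ∈ ⟦touched⟧} = {e₁, e₂, e₄, e₅, e₆, e₇, e₉, e₁₀, e₁₂, e₁₃}
⟦behind e₇⟧ = {x : ⟨x, e₇⟩ ∈ ⟦behind⟧} = {e₂, e₄, e₅, e₈, e₉, e₁₀, e₁₂}
⟦lamp⟧ = {e₁, e₂, e₄, e₅, e₆, e₇, e₈, e₉, e₁₀, e₁₁, e₁₃}
… ∩ ⟦which touched e₆⟧ = {e₁, e₂, e₄, e₅, e₆, e₇, e₈, e₉, e₁₀, e₁₁, e₁₃} ∩ {e₁, e₂, e₄, e₅, e₆, e₇, e₉, e₁₀, e₁₂, e₁₃} = {e₁, e₂, e₄, e₅, e₆, e₇, e₉, e₁₀, e₁₃}
… ∩ ⟦behind e₇⟧ = {e₁, e₂, e₄, e₅, e₆, e₇, e₉, e₁₀, e₁₃} ∩ {e₂, e₄, e₅, e₈, e₉, e₁₀, e₁₂} = {e₂, e₄, e₅, e₉, e₁₀}
… ∩ ⟦heavy⟧ = {e₂, e₄, e₅, e₉, e₁₀} ∩ {e₁, e₂, e₈, e₉, e₁₀, e₁₂, e₁₄} = {e₂, e₉, e₁₀}
⟦heavy lamp which touched e₆ behind e₇⟧ = {e₂, e₉, e₁₀}, so the cardinality is 3.

3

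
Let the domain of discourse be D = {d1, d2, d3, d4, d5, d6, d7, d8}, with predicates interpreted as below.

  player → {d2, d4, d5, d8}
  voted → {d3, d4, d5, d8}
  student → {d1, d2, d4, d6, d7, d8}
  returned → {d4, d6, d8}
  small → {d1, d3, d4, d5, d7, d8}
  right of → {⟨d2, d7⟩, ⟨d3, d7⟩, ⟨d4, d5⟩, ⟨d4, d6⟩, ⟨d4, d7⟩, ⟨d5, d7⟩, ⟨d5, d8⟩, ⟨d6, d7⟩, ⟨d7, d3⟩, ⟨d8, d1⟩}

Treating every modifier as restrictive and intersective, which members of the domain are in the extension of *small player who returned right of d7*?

⟦who returned⟧ = ⟦returned⟧ = {d4, d6, d8}
⟦right of d7⟧ = {x : ⟨x, d7⟩ ∈ ⟦right of⟧} = {d2, d3, d4, d5, d6}
⟦player⟧ = {d2, d4, d5, d8}
… ∩ ⟦who returned⟧ = {d2, d4, d5, d8} ∩ {d4, d6, d8} = {d4, d8}
… ∩ ⟦right of d7⟧ = {d4, d8} ∩ {d2, d3, d4, d5, d6} = {d4}
… ∩ ⟦small⟧ = {d4} ∩ {d1, d3, d4, d5, d7, d8} = {d4}
So ⟦small player who returned right of d7⟧ = {d4}.

{d4}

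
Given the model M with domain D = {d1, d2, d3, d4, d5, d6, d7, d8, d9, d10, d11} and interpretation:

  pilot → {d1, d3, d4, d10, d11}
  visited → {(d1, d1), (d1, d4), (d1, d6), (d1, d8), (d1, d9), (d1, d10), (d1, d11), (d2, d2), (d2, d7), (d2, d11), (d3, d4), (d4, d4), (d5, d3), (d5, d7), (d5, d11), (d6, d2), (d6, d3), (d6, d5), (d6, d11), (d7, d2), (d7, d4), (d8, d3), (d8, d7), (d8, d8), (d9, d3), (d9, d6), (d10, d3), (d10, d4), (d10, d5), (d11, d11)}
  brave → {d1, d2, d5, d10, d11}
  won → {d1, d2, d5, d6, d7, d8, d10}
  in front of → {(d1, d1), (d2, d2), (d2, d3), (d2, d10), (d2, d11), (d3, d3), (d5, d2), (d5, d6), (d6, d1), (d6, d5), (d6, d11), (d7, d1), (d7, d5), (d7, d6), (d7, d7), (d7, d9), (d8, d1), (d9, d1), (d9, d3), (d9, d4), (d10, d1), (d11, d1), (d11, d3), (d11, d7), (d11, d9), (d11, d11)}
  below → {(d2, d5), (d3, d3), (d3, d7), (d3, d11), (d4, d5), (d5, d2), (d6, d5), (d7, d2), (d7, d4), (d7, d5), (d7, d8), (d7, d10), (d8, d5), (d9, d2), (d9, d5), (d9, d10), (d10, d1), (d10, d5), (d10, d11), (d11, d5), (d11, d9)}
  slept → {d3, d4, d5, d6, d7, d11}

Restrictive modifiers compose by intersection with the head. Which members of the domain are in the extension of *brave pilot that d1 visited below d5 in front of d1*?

⟦that d1 visited⟧ = {x : ⟨d1, x⟩ ∈ ⟦visited⟧} = {d1, d4, d6, d8, d9, d10, d11}
⟦below d5⟧ = {x : ⟨x, d5⟩ ∈ ⟦below⟧} = {d2, d4, d6, d7, d8, d9, d10, d11}
⟦in front of d1⟧ = {x : ⟨x, d1⟩ ∈ ⟦in front of⟧} = {d1, d6, d7, d8, d9, d10, d11}
⟦pilot⟧ = {d1, d3, d4, d10, d11}
… ∩ ⟦that d1 visited⟧ = {d1, d3, d4, d10, d11} ∩ {d1, d4, d6, d8, d9, d10, d11} = {d1, d4, d10, d11}
… ∩ ⟦below d5⟧ = {d1, d4, d10, d11} ∩ {d2, d4, d6, d7, d8, d9, d10, d11} = {d4, d10, d11}
… ∩ ⟦in front of d1⟧ = {d4, d10, d11} ∩ {d1, d6, d7, d8, d9, d10, d11} = {d10, d11}
… ∩ ⟦brave⟧ = {d10, d11} ∩ {d1, d2, d5, d10, d11} = {d10, d11}
So ⟦brave pilot that d1 visited below d5 in front of d1⟧ = {d10, d11}.

{d10, d11}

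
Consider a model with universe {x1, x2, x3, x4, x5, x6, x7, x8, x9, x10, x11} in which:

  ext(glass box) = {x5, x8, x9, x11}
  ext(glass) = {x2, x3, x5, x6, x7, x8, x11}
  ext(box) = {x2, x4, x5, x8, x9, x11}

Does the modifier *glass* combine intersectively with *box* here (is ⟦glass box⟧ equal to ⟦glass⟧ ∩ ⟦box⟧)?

⟦glass⟧ ∩ ⟦box⟧ = {x2, x3, x5, x6, x7, x8, x11} ∩ {x2, x4, x5, x8, x9, x11} = {x2, x5, x8, x11}
Observed ⟦glass box⟧ = {x5, x8, x9, x11}.
These differ, so the modifier is not intersective in this model.

no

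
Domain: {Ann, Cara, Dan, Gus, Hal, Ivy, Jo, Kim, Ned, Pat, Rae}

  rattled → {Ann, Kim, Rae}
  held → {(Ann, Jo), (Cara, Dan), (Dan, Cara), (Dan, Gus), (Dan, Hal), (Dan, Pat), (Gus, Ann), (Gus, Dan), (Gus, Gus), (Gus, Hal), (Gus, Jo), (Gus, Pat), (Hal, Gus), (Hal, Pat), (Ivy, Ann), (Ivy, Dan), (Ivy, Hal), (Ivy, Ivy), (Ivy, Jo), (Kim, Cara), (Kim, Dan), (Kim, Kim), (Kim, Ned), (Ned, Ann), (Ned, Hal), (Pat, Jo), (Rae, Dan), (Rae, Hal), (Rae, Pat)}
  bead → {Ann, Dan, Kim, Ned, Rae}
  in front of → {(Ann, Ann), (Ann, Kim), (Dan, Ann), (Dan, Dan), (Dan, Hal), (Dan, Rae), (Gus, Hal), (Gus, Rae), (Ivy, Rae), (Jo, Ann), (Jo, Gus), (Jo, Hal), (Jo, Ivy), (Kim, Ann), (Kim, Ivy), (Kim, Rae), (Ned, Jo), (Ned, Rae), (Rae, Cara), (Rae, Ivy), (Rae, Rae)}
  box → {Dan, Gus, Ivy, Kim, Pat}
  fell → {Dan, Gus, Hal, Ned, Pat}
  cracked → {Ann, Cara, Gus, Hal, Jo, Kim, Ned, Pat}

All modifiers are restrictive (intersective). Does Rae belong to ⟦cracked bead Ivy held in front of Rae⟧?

⟦Ivy held⟧ = {x : ⟨Ivy, x⟩ ∈ ⟦held⟧} = {Ann, Dan, Hal, Ivy, Jo}
⟦in front of Rae⟧ = {x : ⟨x, Rae⟩ ∈ ⟦in front of⟧} = {Dan, Gus, Ivy, Kim, Ned, Rae}
⟦bead⟧ = {Ann, Dan, Kim, Ned, Rae}
… ∩ ⟦Ivy held⟧ = {Ann, Dan, Kim, Ned, Rae} ∩ {Ann, Dan, Hal, Ivy, Jo} = {Ann, Dan}
… ∩ ⟦in front of Rae⟧ = {Ann, Dan} ∩ {Dan, Gus, Ivy, Kim, Ned, Rae} = {Dan}
… ∩ ⟦cracked⟧ = {Dan} ∩ {Ann, Cara, Gus, Hal, Jo, Kim, Ned, Pat} = ∅
⟦cracked bead Ivy held in front of Rae⟧ = ∅; Rae ∉ this set.

no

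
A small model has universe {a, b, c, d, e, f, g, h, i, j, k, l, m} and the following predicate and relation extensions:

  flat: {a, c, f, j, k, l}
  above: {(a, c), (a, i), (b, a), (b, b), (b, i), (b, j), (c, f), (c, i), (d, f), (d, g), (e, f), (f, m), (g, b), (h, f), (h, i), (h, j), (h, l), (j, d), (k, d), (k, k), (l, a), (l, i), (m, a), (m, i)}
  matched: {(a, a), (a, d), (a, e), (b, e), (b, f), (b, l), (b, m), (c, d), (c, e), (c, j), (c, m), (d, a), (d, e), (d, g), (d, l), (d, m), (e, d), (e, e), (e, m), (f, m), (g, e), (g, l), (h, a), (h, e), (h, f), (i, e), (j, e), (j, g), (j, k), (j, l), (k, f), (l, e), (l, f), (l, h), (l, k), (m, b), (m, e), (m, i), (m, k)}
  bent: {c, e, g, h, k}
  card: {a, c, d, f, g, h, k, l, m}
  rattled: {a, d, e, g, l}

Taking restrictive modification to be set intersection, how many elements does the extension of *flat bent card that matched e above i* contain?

⟦that matched e⟧ = {x : ⟨x, e⟩ ∈ ⟦matched⟧} = {a, b, c, d, e, g, h, i, j, l, m}
⟦above i⟧ = {x : ⟨x, i⟩ ∈ ⟦above⟧} = {a, b, c, h, l, m}
⟦card⟧ = {a, c, d, f, g, h, k, l, m}
… ∩ ⟦that matched e⟧ = {a, c, d, f, g, h, k, l, m} ∩ {a, b, c, d, e, g, h, i, j, l, m} = {a, c, d, g, h, l, m}
… ∩ ⟦above i⟧ = {a, c, d, g, h, l, m} ∩ {a, b, c, h, l, m} = {a, c, h, l, m}
… ∩ ⟦flat⟧ = {a, c, h, l, m} ∩ {a, c, f, j, k, l} = {a, c, l}
… ∩ ⟦bent⟧ = {a, c, l} ∩ {c, e, g, h, k} = {c}
⟦flat bent card that matched e above i⟧ = {c}, so the cardinality is 1.

1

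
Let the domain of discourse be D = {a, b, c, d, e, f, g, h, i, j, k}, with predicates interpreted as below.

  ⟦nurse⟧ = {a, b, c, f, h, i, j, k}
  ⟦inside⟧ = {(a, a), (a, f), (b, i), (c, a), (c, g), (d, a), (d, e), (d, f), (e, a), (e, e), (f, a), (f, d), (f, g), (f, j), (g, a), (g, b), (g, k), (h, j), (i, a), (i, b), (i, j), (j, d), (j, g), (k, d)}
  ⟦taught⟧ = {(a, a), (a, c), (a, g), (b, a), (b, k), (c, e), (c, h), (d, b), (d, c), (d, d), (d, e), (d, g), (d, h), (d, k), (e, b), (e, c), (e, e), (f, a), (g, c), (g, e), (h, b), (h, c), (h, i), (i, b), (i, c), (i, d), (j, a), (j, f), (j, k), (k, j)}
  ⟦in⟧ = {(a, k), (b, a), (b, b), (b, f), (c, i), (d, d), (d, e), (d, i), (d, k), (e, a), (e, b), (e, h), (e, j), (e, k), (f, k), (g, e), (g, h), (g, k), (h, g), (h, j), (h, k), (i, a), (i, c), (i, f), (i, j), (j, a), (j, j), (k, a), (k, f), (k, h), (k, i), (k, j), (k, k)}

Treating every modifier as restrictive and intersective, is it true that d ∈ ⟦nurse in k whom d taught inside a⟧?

⟦in k⟧ = {x : ⟨x, k⟩ ∈ ⟦in⟧} = {a, d, e, f, g, h, k}
⟦whom d taught⟧ = {x : ⟨d, x⟩ ∈ ⟦taught⟧} = {b, c, d, e, g, h, k}
⟦inside a⟧ = {x : ⟨x, a⟩ ∈ ⟦inside⟧} = {a, c, d, e, f, g, i}
⟦nurse⟧ = {a, b, c, f, h, i, j, k}
… ∩ ⟦in k⟧ = {a, b, c, f, h, i, j, k} ∩ {a, d, e, f, g, h, k} = {a, f, h, k}
… ∩ ⟦whom d taught⟧ = {a, f, h, k} ∩ {b, c, d, e, g, h, k} = {h, k}
… ∩ ⟦inside a⟧ = {h, k} ∩ {a, c, d, e, f, g, i} = ∅
⟦nurse in k whom d taught inside a⟧ = ∅; d ∉ this set.

no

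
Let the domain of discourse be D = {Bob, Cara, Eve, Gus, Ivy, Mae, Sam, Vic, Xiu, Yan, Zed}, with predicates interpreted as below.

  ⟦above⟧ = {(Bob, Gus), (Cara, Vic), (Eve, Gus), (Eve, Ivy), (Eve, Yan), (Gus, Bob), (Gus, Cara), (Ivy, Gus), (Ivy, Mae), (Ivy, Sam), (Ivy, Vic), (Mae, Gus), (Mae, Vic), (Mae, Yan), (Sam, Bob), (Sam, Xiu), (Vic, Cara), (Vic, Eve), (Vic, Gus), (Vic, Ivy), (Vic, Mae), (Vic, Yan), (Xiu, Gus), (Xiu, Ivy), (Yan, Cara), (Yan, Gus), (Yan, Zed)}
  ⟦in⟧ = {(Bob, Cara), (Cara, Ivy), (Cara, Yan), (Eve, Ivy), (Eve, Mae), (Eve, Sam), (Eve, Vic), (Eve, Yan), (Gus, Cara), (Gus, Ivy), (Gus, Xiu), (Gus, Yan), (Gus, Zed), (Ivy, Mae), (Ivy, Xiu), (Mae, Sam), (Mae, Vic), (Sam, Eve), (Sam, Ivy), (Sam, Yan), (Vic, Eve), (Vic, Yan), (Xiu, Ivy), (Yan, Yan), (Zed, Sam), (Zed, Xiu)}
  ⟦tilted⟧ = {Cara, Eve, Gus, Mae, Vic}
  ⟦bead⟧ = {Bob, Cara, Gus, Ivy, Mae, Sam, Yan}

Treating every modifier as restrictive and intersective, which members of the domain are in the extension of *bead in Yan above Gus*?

⟦in Yan⟧ = {x : ⟨x, Yan⟩ ∈ ⟦in⟧} = {Cara, Eve, Gus, Sam, Vic, Yan}
⟦above Gus⟧ = {x : ⟨x, Gus⟩ ∈ ⟦above⟧} = {Bob, Eve, Ivy, Mae, Vic, Xiu, Yan}
⟦bead⟧ = {Bob, Cara, Gus, Ivy, Mae, Sam, Yan}
… ∩ ⟦in Yan⟧ = {Bob, Cara, Gus, Ivy, Mae, Sam, Yan} ∩ {Cara, Eve, Gus, Sam, Vic, Yan} = {Cara, Gus, Sam, Yan}
… ∩ ⟦above Gus⟧ = {Cara, Gus, Sam, Yan} ∩ {Bob, Eve, Ivy, Mae, Vic, Xiu, Yan} = {Yan}
So ⟦bead in Yan above Gus⟧ = {Yan}.

{Yan}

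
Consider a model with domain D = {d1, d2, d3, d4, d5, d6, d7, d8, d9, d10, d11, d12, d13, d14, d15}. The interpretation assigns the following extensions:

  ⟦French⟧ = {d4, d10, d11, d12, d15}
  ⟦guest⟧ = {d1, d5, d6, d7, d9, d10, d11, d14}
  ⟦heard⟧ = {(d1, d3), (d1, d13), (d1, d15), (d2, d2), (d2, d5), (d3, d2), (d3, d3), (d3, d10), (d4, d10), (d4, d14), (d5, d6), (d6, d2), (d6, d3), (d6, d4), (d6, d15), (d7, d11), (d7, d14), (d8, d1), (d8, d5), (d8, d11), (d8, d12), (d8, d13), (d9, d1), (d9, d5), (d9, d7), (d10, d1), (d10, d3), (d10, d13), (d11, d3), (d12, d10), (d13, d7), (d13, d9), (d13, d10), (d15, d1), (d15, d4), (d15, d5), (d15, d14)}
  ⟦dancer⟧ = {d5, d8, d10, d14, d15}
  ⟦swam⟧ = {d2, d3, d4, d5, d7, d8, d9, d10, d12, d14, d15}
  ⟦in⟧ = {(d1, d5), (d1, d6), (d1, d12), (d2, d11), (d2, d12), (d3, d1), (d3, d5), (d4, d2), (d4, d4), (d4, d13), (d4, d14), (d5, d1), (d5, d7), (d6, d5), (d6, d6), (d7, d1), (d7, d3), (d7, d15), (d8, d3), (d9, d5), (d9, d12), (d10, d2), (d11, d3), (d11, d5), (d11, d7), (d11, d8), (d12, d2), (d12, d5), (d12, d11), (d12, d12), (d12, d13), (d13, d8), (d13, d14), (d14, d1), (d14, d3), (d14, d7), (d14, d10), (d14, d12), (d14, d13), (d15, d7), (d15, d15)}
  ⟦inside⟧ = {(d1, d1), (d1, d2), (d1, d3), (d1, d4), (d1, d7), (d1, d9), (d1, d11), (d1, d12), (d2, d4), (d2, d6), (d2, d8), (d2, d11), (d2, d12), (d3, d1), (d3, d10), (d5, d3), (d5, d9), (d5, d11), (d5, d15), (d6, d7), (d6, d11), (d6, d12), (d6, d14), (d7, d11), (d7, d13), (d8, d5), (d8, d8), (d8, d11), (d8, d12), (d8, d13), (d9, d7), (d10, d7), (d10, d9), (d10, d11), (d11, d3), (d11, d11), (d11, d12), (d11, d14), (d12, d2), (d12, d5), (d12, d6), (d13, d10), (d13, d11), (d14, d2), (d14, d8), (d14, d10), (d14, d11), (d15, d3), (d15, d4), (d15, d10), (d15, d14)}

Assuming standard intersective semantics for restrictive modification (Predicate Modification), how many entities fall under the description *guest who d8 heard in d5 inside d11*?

⟦who d8 heard⟧ = {x : ⟨d8, x⟩ ∈ ⟦heard⟧} = {d1, d5, d11, d12, d13}
⟦in d5⟧ = {x : ⟨x, d5⟩ ∈ ⟦in⟧} = {d1, d3, d6, d9, d11, d12}
⟦inside d11⟧ = {x : ⟨x, d11⟩ ∈ ⟦inside⟧} = {d1, d2, d5, d6, d7, d8, d10, d11, d13, d14}
⟦guest⟧ = {d1, d5, d6, d7, d9, d10, d11, d14}
… ∩ ⟦who d8 heard⟧ = {d1, d5, d6, d7, d9, d10, d11, d14} ∩ {d1, d5, d11, d12, d13} = {d1, d5, d11}
… ∩ ⟦in d5⟧ = {d1, d5, d11} ∩ {d1, d3, d6, d9, d11, d12} = {d1, d11}
… ∩ ⟦inside d11⟧ = {d1, d11} ∩ {d1, d2, d5, d6, d7, d8, d10, d11, d13, d14} = {d1, d11}
⟦guest who d8 heard in d5 inside d11⟧ = {d1, d11}, so the cardinality is 2.

2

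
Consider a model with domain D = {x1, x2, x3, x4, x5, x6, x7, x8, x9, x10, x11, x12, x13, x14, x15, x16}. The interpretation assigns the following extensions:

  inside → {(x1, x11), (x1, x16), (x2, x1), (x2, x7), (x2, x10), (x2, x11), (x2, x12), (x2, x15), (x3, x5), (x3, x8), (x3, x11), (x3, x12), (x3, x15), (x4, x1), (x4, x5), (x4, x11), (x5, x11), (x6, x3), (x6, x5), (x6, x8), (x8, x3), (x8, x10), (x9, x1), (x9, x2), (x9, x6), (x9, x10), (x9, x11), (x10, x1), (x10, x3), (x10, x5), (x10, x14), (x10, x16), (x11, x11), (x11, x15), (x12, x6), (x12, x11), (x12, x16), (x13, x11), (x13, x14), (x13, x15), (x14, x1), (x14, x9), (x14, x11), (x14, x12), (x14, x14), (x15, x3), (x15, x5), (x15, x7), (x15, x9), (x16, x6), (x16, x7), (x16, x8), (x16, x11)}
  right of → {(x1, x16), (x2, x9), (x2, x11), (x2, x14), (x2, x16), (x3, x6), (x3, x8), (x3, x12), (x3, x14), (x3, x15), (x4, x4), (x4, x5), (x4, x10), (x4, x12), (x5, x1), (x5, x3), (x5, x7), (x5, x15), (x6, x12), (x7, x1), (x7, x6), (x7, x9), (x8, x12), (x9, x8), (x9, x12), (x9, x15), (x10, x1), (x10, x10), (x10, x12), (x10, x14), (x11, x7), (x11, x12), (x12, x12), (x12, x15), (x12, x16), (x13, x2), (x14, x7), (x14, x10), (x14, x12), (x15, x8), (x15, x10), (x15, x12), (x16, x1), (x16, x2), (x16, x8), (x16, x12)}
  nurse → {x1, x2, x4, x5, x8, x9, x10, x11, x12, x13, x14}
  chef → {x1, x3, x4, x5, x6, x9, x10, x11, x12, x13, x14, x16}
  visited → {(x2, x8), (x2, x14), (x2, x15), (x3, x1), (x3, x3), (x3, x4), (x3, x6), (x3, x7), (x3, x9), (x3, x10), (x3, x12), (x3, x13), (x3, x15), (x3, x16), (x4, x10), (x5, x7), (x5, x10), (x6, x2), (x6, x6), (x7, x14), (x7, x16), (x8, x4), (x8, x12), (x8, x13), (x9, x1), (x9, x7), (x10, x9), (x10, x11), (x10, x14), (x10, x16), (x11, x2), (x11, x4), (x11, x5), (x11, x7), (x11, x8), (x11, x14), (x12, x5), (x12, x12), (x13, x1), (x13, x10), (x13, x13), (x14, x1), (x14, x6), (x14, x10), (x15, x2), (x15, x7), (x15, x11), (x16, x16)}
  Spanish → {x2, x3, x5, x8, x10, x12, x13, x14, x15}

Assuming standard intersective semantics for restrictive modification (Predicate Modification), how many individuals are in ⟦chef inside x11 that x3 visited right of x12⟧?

5

⟦inside x11⟧ = {x : ⟨x, x11⟩ ∈ ⟦inside⟧} = {x1, x2, x3, x4, x5, x9, x11, x12, x13, x14, x16}
⟦that x3 visited⟧ = {x : ⟨x3, x⟩ ∈ ⟦visited⟧} = {x1, x3, x4, x6, x7, x9, x10, x12, x13, x15, x16}
⟦right of x12⟧ = {x : ⟨x, x12⟩ ∈ ⟦right of⟧} = {x3, x4, x6, x8, x9, x10, x11, x12, x14, x15, x16}
⟦chef⟧ = {x1, x3, x4, x5, x6, x9, x10, x11, x12, x13, x14, x16}
… ∩ ⟦inside x11⟧ = {x1, x3, x4, x5, x6, x9, x10, x11, x12, x13, x14, x16} ∩ {x1, x2, x3, x4, x5, x9, x11, x12, x13, x14, x16} = {x1, x3, x4, x5, x9, x11, x12, x13, x14, x16}
… ∩ ⟦that x3 visited⟧ = {x1, x3, x4, x5, x9, x11, x12, x13, x14, x16} ∩ {x1, x3, x4, x6, x7, x9, x10, x12, x13, x15, x16} = {x1, x3, x4, x9, x12, x13, x16}
… ∩ ⟦right of x12⟧ = {x1, x3, x4, x9, x12, x13, x16} ∩ {x3, x4, x6, x8, x9, x10, x11, x12, x14, x15, x16} = {x3, x4, x9, x12, x16}
⟦chef inside x11 that x3 visited right of x12⟧ = {x3, x4, x9, x12, x16}, so the cardinality is 5.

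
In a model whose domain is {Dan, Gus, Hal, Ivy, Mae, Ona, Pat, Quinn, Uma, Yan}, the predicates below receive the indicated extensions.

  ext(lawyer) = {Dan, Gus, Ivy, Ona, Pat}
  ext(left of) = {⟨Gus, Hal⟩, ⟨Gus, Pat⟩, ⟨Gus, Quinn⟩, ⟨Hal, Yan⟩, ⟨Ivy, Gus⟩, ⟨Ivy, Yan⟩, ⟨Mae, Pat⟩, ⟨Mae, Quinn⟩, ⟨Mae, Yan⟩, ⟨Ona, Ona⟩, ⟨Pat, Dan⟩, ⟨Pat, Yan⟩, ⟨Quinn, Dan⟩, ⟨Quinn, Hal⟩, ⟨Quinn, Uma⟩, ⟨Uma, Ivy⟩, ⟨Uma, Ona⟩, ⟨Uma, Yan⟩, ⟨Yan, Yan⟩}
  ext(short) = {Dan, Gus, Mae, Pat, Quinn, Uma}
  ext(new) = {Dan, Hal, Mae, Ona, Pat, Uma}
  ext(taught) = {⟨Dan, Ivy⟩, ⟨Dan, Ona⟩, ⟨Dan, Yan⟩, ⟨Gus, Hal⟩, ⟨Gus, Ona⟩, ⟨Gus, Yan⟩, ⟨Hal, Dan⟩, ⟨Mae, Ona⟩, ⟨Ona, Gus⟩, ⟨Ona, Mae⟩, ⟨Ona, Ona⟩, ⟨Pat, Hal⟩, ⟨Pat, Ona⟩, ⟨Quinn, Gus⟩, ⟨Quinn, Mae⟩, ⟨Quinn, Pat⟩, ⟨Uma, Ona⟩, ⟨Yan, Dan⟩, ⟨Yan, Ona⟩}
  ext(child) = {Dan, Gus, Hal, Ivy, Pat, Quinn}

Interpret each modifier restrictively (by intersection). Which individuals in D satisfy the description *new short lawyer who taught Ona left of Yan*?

⟦who taught Ona⟧ = {x : ⟨x, Ona⟩ ∈ ⟦taught⟧} = {Dan, Gus, Mae, Ona, Pat, Uma, Yan}
⟦left of Yan⟧ = {x : ⟨x, Yan⟩ ∈ ⟦left of⟧} = {Hal, Ivy, Mae, Pat, Uma, Yan}
⟦lawyer⟧ = {Dan, Gus, Ivy, Ona, Pat}
… ∩ ⟦who taught Ona⟧ = {Dan, Gus, Ivy, Ona, Pat} ∩ {Dan, Gus, Mae, Ona, Pat, Uma, Yan} = {Dan, Gus, Ona, Pat}
… ∩ ⟦left of Yan⟧ = {Dan, Gus, Ona, Pat} ∩ {Hal, Ivy, Mae, Pat, Uma, Yan} = {Pat}
… ∩ ⟦new⟧ = {Pat} ∩ {Dan, Hal, Mae, Ona, Pat, Uma} = {Pat}
… ∩ ⟦short⟧ = {Pat} ∩ {Dan, Gus, Mae, Pat, Quinn, Uma} = {Pat}
So ⟦new short lawyer who taught Ona left of Yan⟧ = {Pat}.

{Pat}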